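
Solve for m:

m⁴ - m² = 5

Let u = m². The equation becomes u² - u - 5 = 0.
By the quadratic formula, u = 1/2 + √(21)/2 or u = 1/2 - √(21)/2.
m² = 1/2 + √(21)/2 gives m = ±√(1/2 + √(21)/2) ≈ ±1.6707.
m² = 1/2 - √(21)/2 < 0 has no real solution.

m = -1.6707 or m = 1.6707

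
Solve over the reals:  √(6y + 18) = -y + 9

y = 3

Square both sides: 6y + 18 = (-y + 9)².
Expand and rearrange: y² - 24y + 63 = 0.
Solving gives y = 21 or y = 3.
Check each candidate in the original equation:
  y = 21: √(144) = 12, while -y + 9 = -12 — extraneous.
  y = 3: √(36) = 6, while -y + 9 = 6 — valid.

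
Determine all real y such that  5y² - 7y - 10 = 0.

y = -0.878 or y = 2.278

Discriminant: (-7)² − 4·5·(-10) = 249.
Quadratic formula: y = (7 ± √249) / 10.
So y = 7/10 + √(249)/10 ≈ 2.278 or y = 7/10 - √(249)/10 ≈ -0.878.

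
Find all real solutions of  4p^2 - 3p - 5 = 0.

p = -0.8042 or p = 1.5542

Discriminant: (-3)^2 - 4*4*(-5) = 89.
Quadratic formula: p = (3 +/- sqrt(89)) / 8.
So p = 3/8 + sqrt(89)/8 ~= 1.5542 or p = 3/8 - sqrt(89)/8 ~= -0.8042.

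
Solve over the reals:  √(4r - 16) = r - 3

Square both sides: 4r - 16 = (r - 3)².
Expand and rearrange: r² - 10r + 25 = 0.
This gives the repeated root r = 5.
Check in the original equation:
  r = 5: √(4) = 2, while r - 3 = 2 — valid.

r = 5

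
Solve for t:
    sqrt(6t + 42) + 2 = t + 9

Isolate the radical: sqrt(6t + 42) = t + 7.
Square both sides: 6t + 42 = (t + 7)^2.
Expand and rearrange: t^2 + 8t + 7 = 0.
Solving gives t = -1 or t = -7.
Check each candidate in the original equation:
  t = -1: sqrt(36) = 6, while t + 7 = 6 — valid.
  t = -7: sqrt(0) = 0, while t + 7 = 0 — valid.

t = -7 or t = -1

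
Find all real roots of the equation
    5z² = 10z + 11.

z = -0.7889 or z = 2.7889

Rearrange to standard form: 5z² - 10z - 11 = 0.
Discriminant: (-10)² − 4·5·(-11) = 320.
Quadratic formula: z = (10 ± √320) / 10.
So z = 1 + 4·√(5)/5 ≈ 2.7889 or z = 1 - 4·√(5)/5 ≈ -0.7889.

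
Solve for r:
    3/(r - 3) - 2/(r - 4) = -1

Multiply both sides by (r - 3)(r - 4):
3(r - 4) - 2(r - 3) = -(r - 3)(r - 4).
Expand and collect terms: -r^2 + 6r - 6 = 0.
By the quadratic formula, r = (-6 +/- sqrt(12)) / -2, so r ~= 1.2679 or r ~= 4.7321.
Neither value makes a denominator zero (r != 3, r != 4), so both are valid.

r = 1.2679 or r = 4.7321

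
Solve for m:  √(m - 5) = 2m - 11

Square both sides: m - 5 = (2m - 11)².
Expand and rearrange: 4m² - 45m + 126 = 0.
Solving gives m = 6 or m = 5.25.
Check each candidate in the original equation:
  m = 6: √(1) = 1, while 2m - 11 = 1 — valid.
  m = 5.25: √(0.25) = 0.5, while 2m - 11 = -0.5 — extraneous.

m = 6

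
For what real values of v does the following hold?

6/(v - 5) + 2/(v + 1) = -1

Multiply both sides by (v - 5)(v + 1):
6(v + 1) + 2(v - 5) = -(v - 5)(v + 1).
Expand and collect terms: -v^2 - 4v + 9 = 0.
By the quadratic formula, v = (4 +/- sqrt(52)) / -2, so v ~= -5.6056 or v ~= 1.6056.
Neither value makes a denominator zero (v != 5, v != -1), so both are valid.

v = -5.6056 or v = 1.6056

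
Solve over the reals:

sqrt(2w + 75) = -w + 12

Square both sides: 2w + 75 = (-w + 12)^2.
Expand and rearrange: w^2 - 26w + 69 = 0.
Solving gives w = 23 or w = 3.
Check each candidate in the original equation:
  w = 23: sqrt(121) = 11, while -w + 12 = -11 — extraneous.
  w = 3: sqrt(81) = 9, while -w + 12 = 9 — valid.

w = 3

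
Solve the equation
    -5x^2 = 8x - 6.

x = -2.1565 or x = 0.5565

Rearrange to standard form: -5x^2 - 8x + 6 = 0.
Discriminant: (-8)^2 - 4*(-5)*6 = 184.
Quadratic formula: x = (8 +/- sqrt(184)) / (-10).
So x = -sqrt(46)/5 - 4/5 ~= -2.1565 or x = -4/5 + sqrt(46)/5 ~= 0.5565.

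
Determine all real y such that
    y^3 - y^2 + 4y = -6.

Rearrange: y^3 - y^2 + 4y + 6 = 0.
Possible rational roots are divisors of 6. Testing y = -1 gives 0, so (y + 1) is a factor.
Divide: y^3 - y^2 + 4y + 6 = (y + 1)(y^2 - 2y + 6).
The quadratic y^2 - 2y + 6 has discriminant -20 < 0, so no further real roots.

y = -1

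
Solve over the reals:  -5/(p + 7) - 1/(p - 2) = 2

p = -9.6125 or p = 1.6125

Multiply both sides by (p + 7)(p - 2):
-5(p - 2) - (p + 7) = 2(p + 7)(p - 2).
Expand and collect terms: 2p^2 + 16p - 31 = 0.
By the quadratic formula, p = (-16 +/- sqrt(504)) / 4, so p ~= 1.6125 or p ~= -9.6125.
Neither value makes a denominator zero (p != -7, p != 2), so both are valid.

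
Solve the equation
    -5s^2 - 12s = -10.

s = -3.0547 or s = 0.6547

Rearrange to standard form: -5s^2 - 12s + 10 = 0.
Discriminant: (-12)^2 - 4*(-5)*10 = 344.
Quadratic formula: s = (12 +/- sqrt(344)) / (-10).
So s = -sqrt(86)/5 - 6/5 ~= -3.0547 or s = -6/5 + sqrt(86)/5 ~= 0.6547.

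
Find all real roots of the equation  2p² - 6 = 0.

Discriminant: (0)² − 4·2·(-6) = 48.
Quadratic formula: p = (0 ± √48) / 4.
So p = √(3) ≈ 1.7321 or p = -√(3) ≈ -1.7321.

p = -1.7321 or p = 1.7321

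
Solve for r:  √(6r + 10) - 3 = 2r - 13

Isolate the radical: √(6r + 10) = 2r - 10.
Square both sides: 6r + 10 = (2r - 10)².
Expand and rearrange: 4r² - 46r + 90 = 0.
Solving gives r = 9 or r = 2.5.
Check each candidate in the original equation:
  r = 9: √(64) = 8, while 2r - 10 = 8 — valid.
  r = 2.5: √(25) = 5, while 2r - 10 = -5 — extraneous.

r = 9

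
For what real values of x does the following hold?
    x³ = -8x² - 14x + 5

Rearrange: x³ + 8x² + 14x - 5 = 0.
Possible rational roots are divisors of -5. Testing x = -5 gives 0, so (x + 5) is a factor.
Divide: x³ + 8x² + 14x - 5 = (x + 5)(x² + 3x - 1).
Apply the quadratic formula to x² + 3x - 1 = 0: x = (-3 ± √13)/2, i.e. x ≈ 0.3028 or x ≈ -3.3028.

x = -5 or x = -3.3028 or x = 0.3028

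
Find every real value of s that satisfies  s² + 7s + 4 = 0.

Discriminant: (7)² − 4·1·4 = 33.
Quadratic formula: s = (-7 ± √33) / 2.
So s = -7/2 + √(33)/2 ≈ -0.6277 or s = -7/2 - √(33)/2 ≈ -6.3723.

s = -6.3723 or s = -0.6277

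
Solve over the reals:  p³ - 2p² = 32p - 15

p = -5 or p = 0.4586 or p = 6.5414

Rearrange: p³ - 2p² - 32p + 15 = 0.
Possible rational roots are divisors of 15. Testing p = -5 gives 0, so (p + 5) is a factor.
Divide: p³ - 2p² - 32p + 15 = (p + 5)(p² - 7p + 3).
Apply the quadratic formula to p² - 7p + 3 = 0: p = (7 ± √37)/2, i.e. p ≈ 6.5414 or p ≈ 0.4586.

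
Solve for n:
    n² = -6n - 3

n = -5.4495 or n = -0.5505

Rearrange to standard form: n² + 6n + 3 = 0.
Discriminant: (6)² − 4·1·3 = 24.
Quadratic formula: n = (-6 ± √24) / 2.
So n = -3 + √(6) ≈ -0.5505 or n = -3 - √(6) ≈ -5.4495.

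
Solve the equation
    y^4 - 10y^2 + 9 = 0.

Let u = y^2. The equation becomes u^2 - 10u + 9 = 0.
Factor: (u - 9)(u - 1) = 0, so u = 9 or u = 1.
y^2 = 9 gives y = +/-3.
y^2 = 1 gives y = +/-1.

y = -3 or y = -1 or y = 1 or y = 3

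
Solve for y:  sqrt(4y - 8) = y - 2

y = 2 or y = 6

Square both sides: 4y - 8 = (y - 2)^2.
Expand and rearrange: y^2 - 8y + 12 = 0.
Solving gives y = 6 or y = 2.
Check each candidate in the original equation:
  y = 6: sqrt(16) = 4, while y - 2 = 4 — valid.
  y = 2: sqrt(0) = 0, while y - 2 = 0 — valid.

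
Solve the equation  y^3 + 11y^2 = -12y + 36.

y = -9.2915 or y = -3 or y = 1.2915

Rearrange: y^3 + 11y^2 + 12y - 36 = 0.
Possible rational roots are divisors of -36. Testing y = -3 gives 0, so (y + 3) is a factor.
Divide: y^3 + 11y^2 + 12y - 36 = (y + 3)(y^2 + 8y - 12).
Apply the quadratic formula to y^2 + 8y - 12 = 0: y = (-8 +/- sqrt(112))/2, i.e. y ~= 1.2915 or y ~= -9.2915.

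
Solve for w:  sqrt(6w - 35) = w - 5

w = 6 or w = 10

Square both sides: 6w - 35 = (w - 5)^2.
Expand and rearrange: w^2 - 16w + 60 = 0.
Solving gives w = 10 or w = 6.
Check each candidate in the original equation:
  w = 10: sqrt(25) = 5, while w - 5 = 5 — valid.
  w = 6: sqrt(1) = 1, while w - 5 = 1 — valid.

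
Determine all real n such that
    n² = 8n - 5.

n = 0.6834 or n = 7.3166

Rearrange to standard form: n² - 8n + 5 = 0.
Discriminant: (-8)² − 4·1·5 = 44.
Quadratic formula: n = (8 ± √44) / 2.
So n = √(11) + 4 ≈ 7.3166 or n = 4 - √(11) ≈ 0.6834.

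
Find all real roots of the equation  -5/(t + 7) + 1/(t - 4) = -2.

t = -4.3406 or t = 3.3406

Multiply both sides by (t + 7)(t - 4):
-5(t - 4) + (t + 7) = -2(t + 7)(t - 4).
Expand and collect terms: -2t² - 2t + 29 = 0.
By the quadratic formula, t = (2 ± √236) / -4, so t ≈ -4.3406 or t ≈ 3.3406.
Neither value makes a denominator zero (t ≠ -7, t ≠ 4), so both are valid.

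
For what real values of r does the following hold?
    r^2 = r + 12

r = -3 or r = 4

Bring every term to one side: r^2 - r - 12 = 0.
Factor: (r + 3)(r - 4) = 0.
So r = -3 or r = 4.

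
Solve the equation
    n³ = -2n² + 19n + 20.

Rearrange: n³ + 2n² - 19n - 20 = 0.
Possible rational roots are divisors of -20. Testing n = -5 gives 0, so (n + 5) is a factor.
Divide: n³ + 2n² - 19n - 20 = (n + 5)(n² - 3n - 4).
Factor the quadratic: n = 4 or n = -1.

n = -5 or n = -1 or n = 4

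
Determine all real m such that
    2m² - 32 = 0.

Factor: 2(m + 4)(m - 4) = 0.
So m = -4 or m = 4.

m = -4 or m = 4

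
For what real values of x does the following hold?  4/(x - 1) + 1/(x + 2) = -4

x = -2.3561 or x = 0.1061

Multiply both sides by (x - 1)(x + 2):
4(x + 2) + (x - 1) = -4(x - 1)(x + 2).
Expand and collect terms: -4x² - 9x + 1 = 0.
By the quadratic formula, x = (9 ± √97) / -8, so x ≈ -2.3561 or x ≈ 0.1061.
Neither value makes a denominator zero (x ≠ 1, x ≠ -2), so both are valid.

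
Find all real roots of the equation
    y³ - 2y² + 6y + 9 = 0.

y = -1

Possible rational roots are divisors of 9. Testing y = -1 gives 0, so (y + 1) is a factor.
Divide: y³ - 2y² + 6y + 9 = (y + 1)(y² - 3y + 9).
The quadratic y² - 3y + 9 has discriminant -27 < 0, so no further real roots.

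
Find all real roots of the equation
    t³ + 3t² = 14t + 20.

Rearrange: t³ + 3t² - 14t - 20 = 0.
Possible rational roots are divisors of -20. Testing t = -5 gives 0, so (t + 5) is a factor.
Divide: t³ + 3t² - 14t - 20 = (t + 5)(t² - 2t - 4).
Apply the quadratic formula to t² - 2t - 4 = 0: t = (2 ± √20)/2, i.e. t ≈ 3.2361 or t ≈ -1.2361.

t = -5 or t = -1.2361 or t = 3.2361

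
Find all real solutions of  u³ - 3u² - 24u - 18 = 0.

u = -3 or u = -0.873 or u = 6.873

Possible rational roots are divisors of -18. Testing u = -3 gives 0, so (u + 3) is a factor.
Divide: u³ - 3u² - 24u - 18 = (u + 3)(u² - 6u - 6).
Apply the quadratic formula to u² - 6u - 6 = 0: u = (6 ± √60)/2, i.e. u ≈ 6.873 or u ≈ -0.873.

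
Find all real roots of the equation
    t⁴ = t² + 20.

Let u = t². The equation becomes u² - u - 20 = 0.
Factor: (u + 4)(u - 5) = 0, so u = -4 or u = 5.
t² = -4 < 0 has no real solution.
t² = 5 gives t = ±√(5) ≈ ±2.2361.

t = -2.2361 or t = 2.2361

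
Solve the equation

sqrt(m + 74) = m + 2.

Square both sides: m + 74 = (m + 2)^2.
Expand and rearrange: m^2 + 3m - 70 = 0.
Solving gives m = 7 or m = -10.
Check each candidate in the original equation:
  m = 7: sqrt(81) = 9, while m + 2 = 9 — valid.
  m = -10: sqrt(64) = 8, while m + 2 = -8 — extraneous.

m = 7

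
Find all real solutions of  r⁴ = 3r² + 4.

Let u = r². The equation becomes u² - 3u - 4 = 0.
Factor: (u + 1)(u - 4) = 0, so u = -1 or u = 4.
r² = -1 < 0 has no real solution.
r² = 4 gives r = ±2.

r = -2 or r = 2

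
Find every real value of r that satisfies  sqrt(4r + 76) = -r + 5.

r = -3

Square both sides: 4r + 76 = (-r + 5)^2.
Expand and rearrange: r^2 - 14r - 51 = 0.
Solving gives r = 17 or r = -3.
Check each candidate in the original equation:
  r = 17: sqrt(144) = 12, while -r + 5 = -12 — extraneous.
  r = -3: sqrt(64) = 8, while -r + 5 = 8 — valid.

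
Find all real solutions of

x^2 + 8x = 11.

x = -9.1962 or x = 1.1962

Rearrange to standard form: x^2 + 8x - 11 = 0.
Discriminant: (8)^2 - 4*1*(-11) = 108.
Quadratic formula: x = (-8 +/- sqrt(108)) / 2.
So x = -4 + 3*sqrt(3) ~= 1.1962 or x = -3*sqrt(3) - 4 ~= -9.1962.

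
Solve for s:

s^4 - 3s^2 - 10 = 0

s = -2.2361 or s = 2.2361

Let u = s^2. The equation becomes u^2 - 3u - 10 = 0.
Factor: (u - 5)(u + 2) = 0, so u = 5 or u = -2.
s^2 = 5 gives s = +/-sqrt(5) ~= +/-2.2361.
s^2 = -2 < 0 has no real solution.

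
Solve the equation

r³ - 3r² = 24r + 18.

r = -3 or r = -0.873 or r = 6.873

Rearrange: r³ - 3r² - 24r - 18 = 0.
Possible rational roots are divisors of -18. Testing r = -3 gives 0, so (r + 3) is a factor.
Divide: r³ - 3r² - 24r - 18 = (r + 3)(r² - 6r - 6).
Apply the quadratic formula to r² - 6r - 6 = 0: r = (6 ± √60)/2, i.e. r ≈ 6.873 or r ≈ -0.873.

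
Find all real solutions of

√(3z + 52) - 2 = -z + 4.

Isolate the radical: √(3z + 52) = -z + 6.
Square both sides: 3z + 52 = (-z + 6)².
Expand and rearrange: z² - 15z - 16 = 0.
Solving gives z = 16 or z = -1.
Check each candidate in the original equation:
  z = 16: √(100) = 10, while -z + 6 = -10 — extraneous.
  z = -1: √(49) = 7, while -z + 6 = 7 — valid.

z = -1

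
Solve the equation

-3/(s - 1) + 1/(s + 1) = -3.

s = -1.2301 or s = 1.8968

Multiply both sides by (s - 1)(s + 1):
-3(s + 1) + (s - 1) = -3(s - 1)(s + 1).
Expand and collect terms: -3s² + 2s + 7 = 0.
By the quadratic formula, s = (-2 ± √88) / -6, so s ≈ -1.2301 or s ≈ 1.8968.
Neither value makes a denominator zero (s ≠ 1, s ≠ -1), so both are valid.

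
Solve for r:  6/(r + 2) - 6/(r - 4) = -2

Multiply both sides by (r + 2)(r - 4):
6(r - 4) - 6(r + 2) = -2(r + 2)(r - 4).
Expand and collect terms: -2r^2 + 4r + 52 = 0.
By the quadratic formula, r = (-4 +/- sqrt(432)) / -4, so r ~= -4.1962 or r ~= 6.1962.
Neither value makes a denominator zero (r != -2, r != 4), so both are valid.

r = -4.1962 or r = 6.1962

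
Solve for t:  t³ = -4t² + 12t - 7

Rearrange: t³ + 4t² - 12t + 7 = 0.
Possible rational roots are divisors of 7. Testing t = 1 gives 0, so (t - 1) is a factor.
Divide: t³ + 4t² - 12t + 7 = (t - 1)(t² + 5t - 7).
Apply the quadratic formula to t² + 5t - 7 = 0: t = (-5 ± √53)/2, i.e. t ≈ 1.1401 or t ≈ -6.1401.

t = -6.1401 or t = 1 or t = 1.1401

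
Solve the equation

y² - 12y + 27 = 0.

Factor: (y - 3)(y - 9) = 0.
So y = 3 or y = 9.

y = 3 or y = 9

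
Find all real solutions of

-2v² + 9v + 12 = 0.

v = -1.076 or v = 5.576

Discriminant: (9)² − 4·(-2)·12 = 177.
Quadratic formula: v = (-9 ± √177) / (-4).
So v = 9/4 - √(177)/4 ≈ -1.076 or v = 9/4 + √(177)/4 ≈ 5.576.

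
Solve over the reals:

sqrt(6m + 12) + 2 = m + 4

m = -2 or m = 4

Isolate the radical: sqrt(6m + 12) = m + 2.
Square both sides: 6m + 12 = (m + 2)^2.
Expand and rearrange: m^2 - 2m - 8 = 0.
Solving gives m = 4 or m = -2.
Check each candidate in the original equation:
  m = 4: sqrt(36) = 6, while m + 2 = 6 — valid.
  m = -2: sqrt(0) = 0, while m + 2 = 0 — valid.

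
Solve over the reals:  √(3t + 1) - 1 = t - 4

t = 8

Isolate the radical: √(3t + 1) = t - 3.
Square both sides: 3t + 1 = (t - 3)².
Expand and rearrange: t² - 9t + 8 = 0.
Solving gives t = 8 or t = 1.
Check each candidate in the original equation:
  t = 8: √(25) = 5, while t - 3 = 5 — valid.
  t = 1: √(4) = 2, while t - 3 = -2 — extraneous.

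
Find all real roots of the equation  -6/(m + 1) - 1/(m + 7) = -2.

Multiply both sides by (m + 1)(m + 7):
-6(m + 7) - (m + 1) = -2(m + 1)(m + 7).
Expand and collect terms: -2m^2 - 9m + 29 = 0.
By the quadratic formula, m = (9 +/- sqrt(313)) / -4, so m ~= -6.673 or m ~= 2.173.
Neither value makes a denominator zero (m != -1, m != -7), so both are valid.

m = -6.673 or m = 2.173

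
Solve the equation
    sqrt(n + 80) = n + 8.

n = 1

Square both sides: n + 80 = (n + 8)^2.
Expand and rearrange: n^2 + 15n - 16 = 0.
Solving gives n = 1 or n = -16.
Check each candidate in the original equation:
  n = 1: sqrt(81) = 9, while n + 8 = 9 — valid.
  n = -16: sqrt(64) = 8, while n + 8 = -8 — extraneous.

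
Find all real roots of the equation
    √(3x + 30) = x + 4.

x = 2

Square both sides: 3x + 30 = (x + 4)².
Expand and rearrange: x² + 5x - 14 = 0.
Solving gives x = 2 or x = -7.
Check each candidate in the original equation:
  x = 2: √(36) = 6, while x + 4 = 6 — valid.
  x = -7: √(9) = 3, while x + 4 = -3 — extraneous.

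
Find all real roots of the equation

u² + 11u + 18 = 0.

u = -9 or u = -2

Factor: (u + 2)(u + 9) = 0.
So u = -2 or u = -9.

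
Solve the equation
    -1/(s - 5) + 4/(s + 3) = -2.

s = -4.9039 or s = 5.4039

Multiply both sides by (s - 5)(s + 3):
-(s + 3) + 4(s - 5) = -2(s - 5)(s + 3).
Expand and collect terms: -2s^2 + s + 53 = 0.
By the quadratic formula, s = (-1 +/- sqrt(425)) / -4, so s ~= -4.9039 or s ~= 5.4039.
Neither value makes a denominator zero (s != 5, s != -3), so both are valid.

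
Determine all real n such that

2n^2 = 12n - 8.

n = 0.7639 or n = 5.2361

Rearrange to standard form: 2n^2 - 12n + 8 = 0.
Discriminant: (-12)^2 - 4*2*8 = 80.
Quadratic formula: n = (12 +/- sqrt(80)) / 4.
So n = sqrt(5) + 3 ~= 5.2361 or n = 3 - sqrt(5) ~= 0.7639.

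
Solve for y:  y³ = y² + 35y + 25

y = -5 or y = -0.7417 or y = 6.7417

Rearrange: y³ - y² - 35y - 25 = 0.
Possible rational roots are divisors of -25. Testing y = -5 gives 0, so (y + 5) is a factor.
Divide: y³ - y² - 35y - 25 = (y + 5)(y² - 6y - 5).
Apply the quadratic formula to y² - 6y - 5 = 0: y = (6 ± √56)/2, i.e. y ≈ 6.7417 or y ≈ -0.7417.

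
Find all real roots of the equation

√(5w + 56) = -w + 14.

Square both sides: 5w + 56 = (-w + 14)².
Expand and rearrange: w² - 33w + 140 = 0.
Solving gives w = 28 or w = 5.
Check each candidate in the original equation:
  w = 28: √(196) = 14, while -w + 14 = -14 — extraneous.
  w = 5: √(81) = 9, while -w + 14 = 9 — valid.

w = 5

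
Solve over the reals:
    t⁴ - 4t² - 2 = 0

t = -2.1094 or t = 2.1094

Let u = t². The equation becomes u² - 4u - 2 = 0.
By the quadratic formula, u = 2 + √(6) or u = 2 - √(6).
t² = 2 + √(6) gives t = ±√(2 + √(6)) ≈ ±2.1094.
t² = 2 - √(6) < 0 has no real solution.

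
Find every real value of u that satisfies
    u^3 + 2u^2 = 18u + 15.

Rearrange: u^3 + 2u^2 - 18u - 15 = 0.
Possible rational roots are divisors of -15. Testing u = -5 gives 0, so (u + 5) is a factor.
Divide: u^3 + 2u^2 - 18u - 15 = (u + 5)(u^2 - 3u - 3).
Apply the quadratic formula to u^2 - 3u - 3 = 0: u = (3 +/- sqrt(21))/2, i.e. u ~= 3.7913 or u ~= -0.7913.

u = -5 or u = -0.7913 or u = 3.7913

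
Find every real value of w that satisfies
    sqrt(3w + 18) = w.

w = 6

Square both sides: 3w + 18 = (w)^2.
Expand and rearrange: w^2 - 3w - 18 = 0.
Solving gives w = 6 or w = -3.
Check each candidate in the original equation:
  w = 6: sqrt(36) = 6, while w = 6 — valid.
  w = -3: sqrt(9) = 3, while w = -3 — extraneous.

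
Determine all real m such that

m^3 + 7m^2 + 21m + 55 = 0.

m = -5

Possible rational roots are divisors of 55. Testing m = -5 gives 0, so (m + 5) is a factor.
Divide: m^3 + 7m^2 + 21m + 55 = (m + 5)(m^2 + 2m + 11).
The quadratic m^2 + 2m + 11 has discriminant -40 < 0, so no further real roots.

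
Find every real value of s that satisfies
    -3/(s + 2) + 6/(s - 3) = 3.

s = -2.7417 or s = 4.7417

Multiply both sides by (s + 2)(s - 3):
-3(s - 3) + 6(s + 2) = 3(s + 2)(s - 3).
Expand and collect terms: 3s² - 6s - 39 = 0.
By the quadratic formula, s = (6 ± √504) / 6, so s ≈ 4.7417 or s ≈ -2.7417.
Neither value makes a denominator zero (s ≠ -2, s ≠ 3), so both are valid.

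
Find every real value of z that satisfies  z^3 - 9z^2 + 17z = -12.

z = -0.5414 or z = 4 or z = 5.5414

Rearrange: z^3 - 9z^2 + 17z + 12 = 0.
Possible rational roots are divisors of 12. Testing z = 4 gives 0, so (z - 4) is a factor.
Divide: z^3 - 9z^2 + 17z + 12 = (z - 4)(z^2 - 5z - 3).
Apply the quadratic formula to z^2 - 5z - 3 = 0: z = (5 +/- sqrt(37))/2, i.e. z ~= 5.5414 or z ~= -0.5414.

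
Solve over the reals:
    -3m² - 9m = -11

m = -3.9324 or m = 0.9324

Rearrange to standard form: -3m² - 9m + 11 = 0.
Discriminant: (-9)² − 4·(-3)·11 = 213.
Quadratic formula: m = (9 ± √213) / (-6).
So m = -√(213)/6 - 3/2 ≈ -3.9324 or m = -3/2 + √(213)/6 ≈ 0.9324.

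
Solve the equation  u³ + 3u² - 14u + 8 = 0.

u = -5.7016 or u = 0.7016 or u = 2

Possible rational roots are divisors of 8. Testing u = 2 gives 0, so (u - 2) is a factor.
Divide: u³ + 3u² - 14u + 8 = (u - 2)(u² + 5u - 4).
Apply the quadratic formula to u² + 5u - 4 = 0: u = (-5 ± √41)/2, i.e. u ≈ 0.7016 or u ≈ -5.7016.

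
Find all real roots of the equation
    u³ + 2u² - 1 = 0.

Possible rational roots are divisors of -1. Testing u = -1 gives 0, so (u + 1) is a factor.
Divide: u³ + 2u² - 1 = (u + 1)(u² + u - 1).
Apply the quadratic formula to u² + u - 1 = 0: u = (-1 ± √5)/2, i.e. u ≈ 0.618 or u ≈ -1.618.

u = -1.618 or u = -1 or u = 0.618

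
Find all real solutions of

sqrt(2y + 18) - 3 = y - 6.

y = 9

Isolate the radical: sqrt(2y + 18) = y - 3.
Square both sides: 2y + 18 = (y - 3)^2.
Expand and rearrange: y^2 - 8y - 9 = 0.
Solving gives y = 9 or y = -1.
Check each candidate in the original equation:
  y = 9: sqrt(36) = 6, while y - 3 = 6 — valid.
  y = -1: sqrt(16) = 4, while y - 3 = -4 — extraneous.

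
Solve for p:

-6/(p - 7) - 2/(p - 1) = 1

Multiply both sides by (p - 7)(p - 1):
-6(p - 1) - 2(p - 7) = (p - 7)(p - 1).
Expand and collect terms: p^2 - 13 = 0.
By the quadratic formula, p = (0 +/- sqrt(52)) / 2, so p ~= 3.6056 or p ~= -3.6056.
Neither value makes a denominator zero (p != 7, p != 1), so both are valid.

p = -3.6056 or p = 3.6056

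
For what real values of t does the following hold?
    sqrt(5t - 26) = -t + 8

Square both sides: 5t - 26 = (-t + 8)^2.
Expand and rearrange: t^2 - 21t + 90 = 0.
Solving gives t = 15 or t = 6.
Check each candidate in the original equation:
  t = 15: sqrt(49) = 7, while -t + 8 = -7 — extraneous.
  t = 6: sqrt(4) = 2, while -t + 8 = 2 — valid.

t = 6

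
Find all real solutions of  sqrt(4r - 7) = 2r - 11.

Square both sides: 4r - 7 = (2r - 11)^2.
Expand and rearrange: 4r^2 - 48r + 128 = 0.
Solving gives r = 8 or r = 4.
Check each candidate in the original equation:
  r = 8: sqrt(25) = 5, while 2r - 11 = 5 — valid.
  r = 4: sqrt(9) = 3, while 2r - 11 = -3 — extraneous.

r = 8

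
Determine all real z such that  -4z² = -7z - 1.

Rearrange to standard form: -4z² + 7z + 1 = 0.
Discriminant: (7)² − 4·(-4)·1 = 65.
Quadratic formula: z = (-7 ± √65) / (-8).
So z = 7/8 - √(65)/8 ≈ -0.1328 or z = 7/8 + √(65)/8 ≈ 1.8828.

z = -0.1328 or z = 1.8828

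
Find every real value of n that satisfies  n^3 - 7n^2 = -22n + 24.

n = 2

Rearrange: n^3 - 7n^2 + 22n - 24 = 0.
Possible rational roots are divisors of -24. Testing n = 2 gives 0, so (n - 2) is a factor.
Divide: n^3 - 7n^2 + 22n - 24 = (n - 2)(n^2 - 5n + 12).
The quadratic n^2 - 5n + 12 has discriminant -23 < 0, so no further real roots.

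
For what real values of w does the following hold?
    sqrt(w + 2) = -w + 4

w = 2

Square both sides: w + 2 = (-w + 4)^2.
Expand and rearrange: w^2 - 9w + 14 = 0.
Solving gives w = 7 or w = 2.
Check each candidate in the original equation:
  w = 7: sqrt(9) = 3, while -w + 4 = -3 — extraneous.
  w = 2: sqrt(4) = 2, while -w + 4 = 2 — valid.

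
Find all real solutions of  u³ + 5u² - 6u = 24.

u = -5.2749 or u = -2 or u = 2.2749

Rearrange: u³ + 5u² - 6u - 24 = 0.
Possible rational roots are divisors of -24. Testing u = -2 gives 0, so (u + 2) is a factor.
Divide: u³ + 5u² - 6u - 24 = (u + 2)(u² + 3u - 12).
Apply the quadratic formula to u² + 3u - 12 = 0: u = (-3 ± √57)/2, i.e. u ≈ 2.2749 or u ≈ -5.2749.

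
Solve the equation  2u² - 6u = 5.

Rearrange to standard form: 2u² - 6u - 5 = 0.
Discriminant: (-6)² − 4·2·(-5) = 76.
Quadratic formula: u = (6 ± √76) / 4.
So u = 3/2 + √(19)/2 ≈ 3.6794 or u = 3/2 - √(19)/2 ≈ -0.6794.

u = -0.6794 or u = 3.6794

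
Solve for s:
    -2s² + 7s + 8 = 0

s = -0.9075 or s = 4.4075

Discriminant: (7)² − 4·(-2)·8 = 113.
Quadratic formula: s = (-7 ± √113) / (-4).
So s = 7/4 - √(113)/4 ≈ -0.9075 or s = 7/4 + √(113)/4 ≈ 4.4075.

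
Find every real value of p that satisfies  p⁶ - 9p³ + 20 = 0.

Let u = p³. The equation becomes u² - 9u + 20 = 0.
Factor: (u - 5)(u - 4) = 0, so u = 5 or u = 4.
p³ = 5 gives p = ∛(5) ≈ 1.71.
p³ = 4 gives p = ∛(4) ≈ 1.5874.

p = 1.5874 or p = 1.71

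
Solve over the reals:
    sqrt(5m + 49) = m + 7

m = 0

Square both sides: 5m + 49 = (m + 7)^2.
Expand and rearrange: m^2 + 9m = 0.
Solving gives m = 0 or m = -9.
Check each candidate in the original equation:
  m = 0: sqrt(49) = 7, while m + 7 = 7 — valid.
  m = -9: sqrt(4) = 2, while m + 7 = -2 — extraneous.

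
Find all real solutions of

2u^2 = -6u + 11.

Rearrange to standard form: 2u^2 + 6u - 11 = 0.
Discriminant: (6)^2 - 4*2*(-11) = 124.
Quadratic formula: u = (-6 +/- sqrt(124)) / 4.
So u = -3/2 + sqrt(31)/2 ~= 1.2839 or u = -sqrt(31)/2 - 3/2 ~= -4.2839.

u = -4.2839 or u = 1.2839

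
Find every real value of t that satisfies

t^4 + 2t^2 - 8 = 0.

t = -1.4142 or t = 1.4142

Let u = t^2. The equation becomes u^2 + 2u - 8 = 0.
Factor: (u - 2)(u + 4) = 0, so u = 2 or u = -4.
t^2 = 2 gives t = +/-sqrt(2) ~= +/-1.4142.
t^2 = -4 < 0 has no real solution.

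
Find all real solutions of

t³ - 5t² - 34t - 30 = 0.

Possible rational roots are divisors of -30. Testing t = -3 gives 0, so (t + 3) is a factor.
Divide: t³ - 5t² - 34t - 30 = (t + 3)(t² - 8t - 10).
Apply the quadratic formula to t² - 8t - 10 = 0: t = (8 ± √104)/2, i.e. t ≈ 9.099 or t ≈ -1.099.

t = -3 or t = -1.099 or t = 9.099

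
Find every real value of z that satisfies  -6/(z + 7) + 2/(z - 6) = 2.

Multiply both sides by (z + 7)(z - 6):
-6(z - 6) + 2(z + 7) = 2(z + 7)(z - 6).
Expand and collect terms: 2z^2 + 6z - 134 = 0.
By the quadratic formula, z = (-6 +/- sqrt(1108)) / 4, so z ~= 6.8217 or z ~= -9.8217.
Neither value makes a denominator zero (z != -7, z != 6), so both are valid.

z = -9.8217 or z = 6.8217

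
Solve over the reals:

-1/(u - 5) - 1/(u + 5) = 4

Multiply both sides by (u - 5)(u + 5):
-(u + 5) - (u - 5) = 4(u - 5)(u + 5).
Expand and collect terms: 4u² + 2u - 100 = 0.
By the quadratic formula, u = (-2 ± √1604) / 8, so u ≈ 4.7562 or u ≈ -5.2562.
Neither value makes a denominator zero (u ≠ 5, u ≠ -5), so both are valid.

u = -5.2562 or u = 4.7562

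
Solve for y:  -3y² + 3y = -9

Rearrange to standard form: -3y² + 3y + 9 = 0.
Discriminant: (3)² − 4·(-3)·9 = 117.
Quadratic formula: y = (-3 ± √117) / (-6).
So y = 1/2 - √(13)/2 ≈ -1.3028 or y = 1/2 + √(13)/2 ≈ 2.3028.

y = -1.3028 or y = 2.3028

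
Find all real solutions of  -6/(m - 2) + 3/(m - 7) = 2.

m = -0.5 or m = 8

Multiply both sides by (m - 2)(m - 7):
-6(m - 7) + 3(m - 2) = 2(m - 2)(m - 7).
Expand and collect terms: 2m^2 - 15m - 8 = 0.
Factor or apply the quadratic formula: m = 8 or m = -0.5.
Neither value makes a denominator zero (m != 2, m != 7), so both are valid.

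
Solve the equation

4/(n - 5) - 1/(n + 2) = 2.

Multiply both sides by (n - 5)(n + 2):
4(n + 2) - (n - 5) = 2(n - 5)(n + 2).
Expand and collect terms: 2n^2 - 9n - 33 = 0.
By the quadratic formula, n = (9 +/- sqrt(345)) / 4, so n ~= 6.8935 or n ~= -2.3935.
Neither value makes a denominator zero (n != 5, n != -2), so both are valid.

n = -2.3935 or n = 6.8935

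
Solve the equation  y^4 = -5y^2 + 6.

Let u = y^2. The equation becomes u^2 + 5u - 6 = 0.
Factor: (u + 6)(u - 1) = 0, so u = -6 or u = 1.
y^2 = -6 < 0 has no real solution.
y^2 = 1 gives y = +/-1.

y = -1 or y = 1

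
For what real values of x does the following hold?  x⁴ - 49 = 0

x = -2.6458 or x = 2.6458

Let u = x². The equation becomes u² - 49 = 0.
Factor: (u + 7)(u - 7) = 0, so u = -7 or u = 7.
x² = -7 < 0 has no real solution.
x² = 7 gives x = ±√(7) ≈ ±2.6458.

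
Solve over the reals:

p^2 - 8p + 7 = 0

Factor: (p - 7)(p - 1) = 0.
So p = 7 or p = 1.

p = 1 or p = 7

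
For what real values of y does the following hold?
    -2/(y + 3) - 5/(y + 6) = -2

y = -4.5 or y = -1

Multiply both sides by (y + 3)(y + 6):
-2(y + 6) - 5(y + 3) = -2(y + 3)(y + 6).
Expand and collect terms: -2y^2 - 11y - 9 = 0.
Factor or apply the quadratic formula: y = -4.5 or y = -1.
Neither value makes a denominator zero (y != -3, y != -6), so both are valid.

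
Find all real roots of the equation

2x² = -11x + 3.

x = -5.7604 or x = 0.2604

Rearrange to standard form: 2x² + 11x - 3 = 0.
Discriminant: (11)² − 4·2·(-3) = 145.
Quadratic formula: x = (-11 ± √145) / 4.
So x = -11/4 + √(145)/4 ≈ 0.2604 or x = -√(145)/4 - 11/4 ≈ -5.7604.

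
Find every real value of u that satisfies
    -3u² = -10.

Rearrange to standard form: -3u² + 10 = 0.
Discriminant: (0)² − 4·(-3)·10 = 120.
Quadratic formula: u = (0 ± √120) / (-6).
So u = -√(30)/3 ≈ -1.8257 or u = √(30)/3 ≈ 1.8257.

u = -1.8257 or u = 1.8257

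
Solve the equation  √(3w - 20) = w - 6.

w = 7 or w = 8

Square both sides: 3w - 20 = (w - 6)².
Expand and rearrange: w² - 15w + 56 = 0.
Solving gives w = 8 or w = 7.
Check each candidate in the original equation:
  w = 8: √(4) = 2, while w - 6 = 2 — valid.
  w = 7: √(1) = 1, while w - 6 = 1 — valid.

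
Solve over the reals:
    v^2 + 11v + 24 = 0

Factor: (v + 3)(v + 8) = 0.
So v = -3 or v = -8.

v = -8 or v = -3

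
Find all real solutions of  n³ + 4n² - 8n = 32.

Rearrange: n³ + 4n² - 8n - 32 = 0.
Possible rational roots are divisors of -32. Testing n = -4 gives 0, so (n + 4) is a factor.
Divide: n³ + 4n² - 8n - 32 = (n + 4)(n² - 8).
Apply the quadratic formula to n² - 8 = 0: n = (0 ± √32)/2, i.e. n ≈ 2.8284 or n ≈ -2.8284.

n = -4 or n = -2.8284 or n = 2.8284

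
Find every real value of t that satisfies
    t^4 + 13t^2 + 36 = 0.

Let u = t^2. The equation becomes u^2 + 13u + 36 = 0.
Factor: (u + 9)(u + 4) = 0, so u = -9 or u = -4.
t^2 = -9 < 0 has no real solution.
t^2 = -4 < 0 has no real solution.

No real solutions.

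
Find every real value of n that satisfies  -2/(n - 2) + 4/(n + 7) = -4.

n = -7.9522 or n = 2.4522

Multiply both sides by (n - 2)(n + 7):
-2(n + 7) + 4(n - 2) = -4(n - 2)(n + 7).
Expand and collect terms: -4n^2 - 22n + 78 = 0.
By the quadratic formula, n = (22 +/- sqrt(1732)) / -8, so n ~= -7.9522 or n ~= 2.4522.
Neither value makes a denominator zero (n != 2, n != -7), so both are valid.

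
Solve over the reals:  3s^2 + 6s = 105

s = -7 or s = 5

Bring every term to one side: 3s^2 + 6s - 105 = 0.
Factor: 3(s - 5)(s + 7) = 0.
So s = 5 or s = -7.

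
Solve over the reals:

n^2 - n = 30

n = -5 or n = 6

Bring every term to one side: n^2 - n - 30 = 0.
Factor: (n - 6)(n + 5) = 0.
So n = 6 or n = -5.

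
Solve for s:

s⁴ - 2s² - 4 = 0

Let u = s². The equation becomes u² - 2u - 4 = 0.
By the quadratic formula, u = 1 + √(5) or u = 1 - √(5).
s² = 1 + √(5) gives s = ±√(1 + √(5)) ≈ ±1.7989.
s² = 1 - √(5) < 0 has no real solution.

s = -1.7989 or s = 1.7989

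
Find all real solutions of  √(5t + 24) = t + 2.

Square both sides: 5t + 24 = (t + 2)².
Expand and rearrange: t² - t - 20 = 0.
Solving gives t = 5 or t = -4.
Check each candidate in the original equation:
  t = 5: √(49) = 7, while t + 2 = 7 — valid.
  t = -4: √(4) = 2, while t + 2 = -2 — extraneous.

t = 5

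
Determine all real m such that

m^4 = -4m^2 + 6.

Let u = m^2. The equation becomes u^2 + 4u - 6 = 0.
By the quadratic formula, u = -2 + sqrt(10) or u = -sqrt(10) - 2.
m^2 = -2 + sqrt(10) gives m = +/-sqrt(-2 + sqrt(10)) ~= +/-1.0781.
m^2 = -sqrt(10) - 2 < 0 has no real solution.

m = -1.0781 or m = 1.0781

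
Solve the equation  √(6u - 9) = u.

Square both sides: 6u - 9 = (u)².
Expand and rearrange: u² - 6u + 9 = 0.
This gives the repeated root u = 3.
Check in the original equation:
  u = 3: √(9) = 3, while u = 3 — valid.

u = 3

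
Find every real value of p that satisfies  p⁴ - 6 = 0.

p = -1.5651 or p = 1.5651

Let u = p². The equation becomes u² - 6 = 0.
By the quadratic formula, u = √(6) or u = -√(6).
p² = √(6) gives p = ±6^(1/4) ≈ ±1.5651.
p² = -√(6) < 0 has no real solution.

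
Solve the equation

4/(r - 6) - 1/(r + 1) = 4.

r = -1.2196 or r = 6.9696

Multiply both sides by (r - 6)(r + 1):
4(r + 1) - (r - 6) = 4(r - 6)(r + 1).
Expand and collect terms: 4r² - 23r - 34 = 0.
By the quadratic formula, r = (23 ± √1073) / 8, so r ≈ 6.9696 or r ≈ -1.2196.
Neither value makes a denominator zero (r ≠ 6, r ≠ -1), so both are valid.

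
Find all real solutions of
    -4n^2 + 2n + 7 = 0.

Discriminant: (2)^2 - 4*(-4)*7 = 116.
Quadratic formula: n = (-2 +/- sqrt(116)) / (-8).
So n = 1/4 - sqrt(29)/4 ~= -1.0963 or n = 1/4 + sqrt(29)/4 ~= 1.5963.

n = -1.0963 or n = 1.5963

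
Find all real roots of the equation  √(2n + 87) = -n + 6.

n = -3

Square both sides: 2n + 87 = (-n + 6)².
Expand and rearrange: n² - 14n - 51 = 0.
Solving gives n = 17 or n = -3.
Check each candidate in the original equation:
  n = 17: √(121) = 11, while -n + 6 = -11 — extraneous.
  n = -3: √(81) = 9, while -n + 6 = 9 — valid.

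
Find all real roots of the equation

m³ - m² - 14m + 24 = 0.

Possible rational roots are divisors of 24. Testing m = 2 gives 0, so (m - 2) is a factor.
Divide: m³ - m² - 14m + 24 = (m - 2)(m² + m - 12).
Factor the quadratic: m = 3 or m = -4.

m = -4 or m = 2 or m = 3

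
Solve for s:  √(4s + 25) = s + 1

s = 6

Square both sides: 4s + 25 = (s + 1)².
Expand and rearrange: s² - 2s - 24 = 0.
Solving gives s = 6 or s = -4.
Check each candidate in the original equation:
  s = 6: √(49) = 7, while s + 1 = 7 — valid.
  s = -4: √(9) = 3, while s + 1 = -3 — extraneous.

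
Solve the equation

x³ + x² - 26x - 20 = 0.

x = -5.2361 or x = -0.7639 or x = 5

Possible rational roots are divisors of -20. Testing x = 5 gives 0, so (x - 5) is a factor.
Divide: x³ + x² - 26x - 20 = (x - 5)(x² + 6x + 4).
Apply the quadratic formula to x² + 6x + 4 = 0: x = (-6 ± √20)/2, i.e. x ≈ -0.7639 or x ≈ -5.2361.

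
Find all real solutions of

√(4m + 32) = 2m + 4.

m = 1

Square both sides: 4m + 32 = (2m + 4)².
Expand and rearrange: 4m² + 12m - 16 = 0.
Solving gives m = 1 or m = -4.
Check each candidate in the original equation:
  m = 1: √(36) = 6, while 2m + 4 = 6 — valid.
  m = -4: √(16) = 4, while 2m + 4 = -4 — extraneous.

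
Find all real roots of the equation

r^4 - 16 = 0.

Let u = r^2. The equation becomes u^2 - 16 = 0.
Factor: (u + 4)(u - 4) = 0, so u = -4 or u = 4.
r^2 = -4 < 0 has no real solution.
r^2 = 4 gives r = +/-2.

r = -2 or r = 2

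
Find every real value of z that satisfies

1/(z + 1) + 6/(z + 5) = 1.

z = -2 or z = 3

Multiply both sides by (z + 1)(z + 5):
(z + 5) + 6(z + 1) = (z + 1)(z + 5).
Expand and collect terms: z^2 - z - 6 = 0.
Factor or apply the quadratic formula: z = 3 or z = -2.
Neither value makes a denominator zero (z != -1, z != -5), so both are valid.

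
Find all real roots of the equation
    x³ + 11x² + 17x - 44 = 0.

Possible rational roots are divisors of -44. Testing x = -4 gives 0, so (x + 4) is a factor.
Divide: x³ + 11x² + 17x - 44 = (x + 4)(x² + 7x - 11).
Apply the quadratic formula to x² + 7x - 11 = 0: x = (-7 ± √93)/2, i.e. x ≈ 1.3218 or x ≈ -8.3218.

x = -8.3218 or x = -4 or x = 1.3218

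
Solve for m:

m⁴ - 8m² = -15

Let u = m². The equation becomes u² - 8u + 15 = 0.
Factor: (u - 3)(u - 5) = 0, so u = 3 or u = 5.
m² = 3 gives m = ±√(3) ≈ ±1.7321.
m² = 5 gives m = ±√(5) ≈ ±2.2361.

m = -2.2361 or m = -1.7321 or m = 1.7321 or m = 2.2361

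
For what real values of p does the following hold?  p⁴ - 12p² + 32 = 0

p = -2.8284 or p = -2 or p = 2 or p = 2.8284

Let u = p². The equation becomes u² - 12u + 32 = 0.
Factor: (u - 4)(u - 8) = 0, so u = 4 or u = 8.
p² = 4 gives p = ±2.
p² = 8 gives p = ±2·√(2) ≈ ±2.8284.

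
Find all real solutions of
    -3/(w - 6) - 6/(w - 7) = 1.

w = -2.3589 or w = 6.3589

Multiply both sides by (w - 6)(w - 7):
-3(w - 7) - 6(w - 6) = (w - 6)(w - 7).
Expand and collect terms: w² - 4w - 15 = 0.
By the quadratic formula, w = (4 ± √76) / 2, so w ≈ 6.3589 or w ≈ -2.3589.
Neither value makes a denominator zero (w ≠ 6, w ≠ 7), so both are valid.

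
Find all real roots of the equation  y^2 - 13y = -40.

y = 5 or y = 8

Bring every term to one side: y^2 - 13y + 40 = 0.
Factor: (y - 5)(y - 8) = 0.
So y = 5 or y = 8.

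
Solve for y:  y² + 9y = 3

Rearrange to standard form: y² + 9y - 3 = 0.
Discriminant: (9)² − 4·1·(-3) = 93.
Quadratic formula: y = (-9 ± √93) / 2.
So y = -9/2 + √(93)/2 ≈ 0.3218 or y = -√(93)/2 - 9/2 ≈ -9.3218.

y = -9.3218 or y = 0.3218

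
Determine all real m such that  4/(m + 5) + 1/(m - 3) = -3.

Multiply both sides by (m + 5)(m - 3):
4(m - 3) + (m + 5) = -3(m + 5)(m - 3).
Expand and collect terms: -3m² - 11m + 52 = 0.
By the quadratic formula, m = (11 ± √745) / -6, so m ≈ -6.3824 or m ≈ 2.7158.
Neither value makes a denominator zero (m ≠ -5, m ≠ 3), so both are valid.

m = -6.3824 or m = 2.7158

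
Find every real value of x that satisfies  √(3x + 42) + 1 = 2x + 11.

x = -2

Isolate the radical: √(3x + 42) = 2x + 10.
Square both sides: 3x + 42 = (2x + 10)².
Expand and rearrange: 4x² + 37x + 58 = 0.
Solving gives x = -2 or x = -7.25.
Check each candidate in the original equation:
  x = -2: √(36) = 6, while 2x + 10 = 6 — valid.
  x = -7.25: √(20.25) = 4.5, while 2x + 10 = -4.5 — extraneous.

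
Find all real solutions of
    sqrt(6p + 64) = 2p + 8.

Square both sides: 6p + 64 = (2p + 8)^2.
Expand and rearrange: 4p^2 + 26p = 0.
Solving gives p = 0 or p = -6.5.
Check each candidate in the original equation:
  p = 0: sqrt(64) = 8, while 2p + 8 = 8 — valid.
  p = -6.5: sqrt(25) = 5, while 2p + 8 = -5 — extraneous.

p = 0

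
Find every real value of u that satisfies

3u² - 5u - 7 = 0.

Discriminant: (-5)² − 4·3·(-7) = 109.
Quadratic formula: u = (5 ± √109) / 6.
So u = 5/6 + √(109)/6 ≈ 2.5734 or u = 5/6 - √(109)/6 ≈ -0.9067.

u = -0.9067 or u = 2.5734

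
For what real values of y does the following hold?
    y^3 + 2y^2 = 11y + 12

Rearrange: y^3 + 2y^2 - 11y - 12 = 0.
Possible rational roots are divisors of -12. Testing y = -4 gives 0, so (y + 4) is a factor.
Divide: y^3 + 2y^2 - 11y - 12 = (y + 4)(y^2 - 2y - 3).
Factor the quadratic: y = 3 or y = -1.

y = -4 or y = -1 or y = 3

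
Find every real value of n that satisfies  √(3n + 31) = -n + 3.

Square both sides: 3n + 31 = (-n + 3)².
Expand and rearrange: n² - 9n - 22 = 0.
Solving gives n = 11 or n = -2.
Check each candidate in the original equation:
  n = 11: √(64) = 8, while -n + 3 = -8 — extraneous.
  n = -2: √(25) = 5, while -n + 3 = 5 — valid.

n = -2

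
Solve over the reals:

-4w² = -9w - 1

Rearrange to standard form: -4w² + 9w + 1 = 0.
Discriminant: (9)² − 4·(-4)·1 = 97.
Quadratic formula: w = (-9 ± √97) / (-8).
So w = 9/8 - √(97)/8 ≈ -0.1061 or w = 9/8 + √(97)/8 ≈ 2.3561.

w = -0.1061 or w = 2.3561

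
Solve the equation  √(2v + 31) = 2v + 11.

Square both sides: 2v + 31 = (2v + 11)².
Expand and rearrange: 4v² + 42v + 90 = 0.
Solving gives v = -3 or v = -7.5.
Check each candidate in the original equation:
  v = -3: √(25) = 5, while 2v + 11 = 5 — valid.
  v = -7.5: √(16) = 4, while 2v + 11 = -4 — extraneous.

v = -3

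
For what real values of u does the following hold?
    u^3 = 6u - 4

Rearrange: u^3 - 6u + 4 = 0.
Possible rational roots are divisors of 4. Testing u = 2 gives 0, so (u - 2) is a factor.
Divide: u^3 - 6u + 4 = (u - 2)(u^2 + 2u - 2).
Apply the quadratic formula to u^2 + 2u - 2 = 0: u = (-2 +/- sqrt(12))/2, i.e. u ~= 0.7321 or u ~= -2.7321.

u = -2.7321 or u = 0.7321 or u = 2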